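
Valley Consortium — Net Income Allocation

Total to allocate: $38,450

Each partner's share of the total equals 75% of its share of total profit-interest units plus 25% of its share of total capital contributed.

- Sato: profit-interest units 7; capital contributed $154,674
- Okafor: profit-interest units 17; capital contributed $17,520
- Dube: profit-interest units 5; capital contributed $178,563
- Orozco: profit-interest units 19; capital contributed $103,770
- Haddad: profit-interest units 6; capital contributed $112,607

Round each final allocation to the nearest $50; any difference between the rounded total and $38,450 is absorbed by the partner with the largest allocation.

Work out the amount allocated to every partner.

Totals — profit-interest units 54, capital contributed 567,134.
Combined weights (75% profit-interest units + 25% capital contributed): Sato 0.1654; Okafor 0.2438; Dube 0.1482; Orozco 0.3096; Haddad 0.1330.
Unrounded shares: Sato 6,359.80; Okafor 9,375.42; Dube 5,696.65; Orozco 11,905.35; Haddad 5,112.77.
Rounded to nearest $50: Sato $6,350; Okafor $9,400; Dube $5,700; Orozco $11,900; Haddad $5,100. Sum = $38,450.
Rounded total matches; no reconciliation needed.

Sato: $6,350 | Okafor: $9,400 | Dube: $5,700 | Orozco: $11,900 | Haddad: $5,100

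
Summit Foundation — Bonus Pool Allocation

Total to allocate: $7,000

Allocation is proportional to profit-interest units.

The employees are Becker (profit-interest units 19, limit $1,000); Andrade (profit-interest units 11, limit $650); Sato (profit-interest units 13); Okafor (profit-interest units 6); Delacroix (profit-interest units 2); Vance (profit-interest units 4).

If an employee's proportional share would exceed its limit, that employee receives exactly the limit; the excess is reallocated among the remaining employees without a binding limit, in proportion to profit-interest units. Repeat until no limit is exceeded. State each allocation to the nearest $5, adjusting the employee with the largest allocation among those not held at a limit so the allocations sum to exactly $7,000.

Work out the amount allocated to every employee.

Combined profit-interest units = 55.
Pro-rata shares before constraints: Becker 2,418.18; Andrade 1,400.00; Sato 1,654.55; Okafor 763.64; Delacroix 254.55; Vance 509.09.
Capped: Becker ($1,000), Andrade ($650); remaining pool $5,350 reallocated over remaining profit-interest units 25.
Shares after redistribution: Sato 2,782.00 → $2,780; Okafor 1,284.00 → $1,285; Delacroix 428.00 → $430; Vance 856.00 → $855.

Becker: $1,000 · Andrade: $650 · Sato: $2,780 · Okafor: $1,285 · Delacroix: $430 · Vance: $855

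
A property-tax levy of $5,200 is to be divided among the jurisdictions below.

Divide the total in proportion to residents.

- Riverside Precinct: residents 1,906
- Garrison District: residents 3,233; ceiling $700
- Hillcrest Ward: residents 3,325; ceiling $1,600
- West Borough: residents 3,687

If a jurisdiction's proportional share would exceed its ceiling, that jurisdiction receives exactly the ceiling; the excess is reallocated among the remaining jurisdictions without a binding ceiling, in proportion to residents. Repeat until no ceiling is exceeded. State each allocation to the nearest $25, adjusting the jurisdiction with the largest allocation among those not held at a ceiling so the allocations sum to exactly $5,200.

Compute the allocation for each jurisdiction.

Sum of residents: 12,151.
Proportional shares (ignoring caps): Riverside Precinct 815.67; Garrison District 1,383.56; Hillcrest Ward 1,422.93; West Borough 1,577.85.
Held at cap: Garrison District ($700); residual $4,500 reallocated over remaining residents 8,918.
Held at cap: Hillcrest Ward ($1,600); residual $2,900 reallocated over remaining residents 5,593.
Shares after redistribution: Riverside Precinct 988.27 → $1,000; West Borough 1,911.73 → $1,900.

Riverside Precinct: $1,000; Garrison District: $700; Hillcrest Ward: $1,600; West Borough: $1,900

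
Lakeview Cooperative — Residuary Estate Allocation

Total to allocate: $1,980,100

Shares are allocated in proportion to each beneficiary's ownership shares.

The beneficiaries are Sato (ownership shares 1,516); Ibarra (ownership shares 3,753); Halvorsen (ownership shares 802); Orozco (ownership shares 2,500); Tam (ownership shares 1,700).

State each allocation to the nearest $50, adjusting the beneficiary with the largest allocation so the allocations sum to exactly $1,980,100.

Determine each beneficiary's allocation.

Sato: $292,250; Ibarra: $723,550; Halvorsen: $154,600; Orozco: $481,950; Tam: $327,750

Combined ownership shares = 10,271.
Proportional shares: Sato 1,516/10,271 × $1,980,100 = 292,262.84; Ibarra 3,753/10,271 × $1,980,100 = 723,524.03; Halvorsen 802/10,271 × $1,980,100 = 154,613.98; Orozco 2,500/10,271 × $1,980,100 = 481,963.78; Tam 1,700/10,271 × $1,980,100 = 327,735.37.
Rounded to nearest $50: Sato $292,250; Ibarra $723,500; Halvorsen $154,600; Orozco $481,950; Tam $327,750. Sum = $1,980,050.
Difference $1,980,100 − $1,980,050 = +$50 applied to largest allocation (Ibarra): Ibarra becomes $723,550.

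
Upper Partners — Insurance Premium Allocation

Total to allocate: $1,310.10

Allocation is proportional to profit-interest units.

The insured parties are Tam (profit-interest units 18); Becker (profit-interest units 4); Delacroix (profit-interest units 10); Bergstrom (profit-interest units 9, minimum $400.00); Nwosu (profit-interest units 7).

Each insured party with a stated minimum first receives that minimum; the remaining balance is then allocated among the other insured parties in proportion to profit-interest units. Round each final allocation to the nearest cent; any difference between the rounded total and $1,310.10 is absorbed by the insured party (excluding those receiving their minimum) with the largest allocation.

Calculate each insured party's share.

Fund the minimums — Bergstrom $400.00. Residual $910.10.
Residual split over remaining profit-interest units 39: Tam 420.0462 → $420.05; Becker 93.3436 → $93.34; Delacroix 233.3590 → $233.36; Nwosu 163.3513 → $163.35.

Tam: $420.05 · Becker: $93.34 · Delacroix: $233.36 · Bergstrom: $400.00 · Nwosu: $163.35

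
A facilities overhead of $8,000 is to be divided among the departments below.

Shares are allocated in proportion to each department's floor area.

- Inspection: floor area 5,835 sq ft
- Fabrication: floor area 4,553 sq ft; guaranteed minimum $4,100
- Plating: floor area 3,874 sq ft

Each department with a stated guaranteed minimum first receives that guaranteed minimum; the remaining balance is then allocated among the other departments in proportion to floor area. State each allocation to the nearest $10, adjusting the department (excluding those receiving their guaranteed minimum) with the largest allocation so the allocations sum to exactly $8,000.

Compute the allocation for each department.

Inspection: $2,340 · Fabrication: $4,100 · Plating: $1,560

Fund the minimums — Fabrication $4,100. Balance $3,900.
Balance split over remaining floor area 9,709: Inspection 2,343.86 → $2,340; Plating 1,556.14 → $1,560.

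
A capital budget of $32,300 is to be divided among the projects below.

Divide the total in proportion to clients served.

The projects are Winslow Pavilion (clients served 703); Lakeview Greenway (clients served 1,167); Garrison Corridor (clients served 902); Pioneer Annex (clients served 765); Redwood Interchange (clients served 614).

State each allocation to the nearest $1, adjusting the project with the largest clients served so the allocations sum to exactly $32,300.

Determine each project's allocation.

Winslow Pavilion: $5,470; Lakeview Greenway: $9,080; Garrison Corridor: $7,019; Pioneer Annex: $5,953; Redwood Interchange: $4,778

Total clients served = 4,151.
Proportional shares: Winslow Pavilion 703/4,151 × $32,300 = 5,470.22; Lakeview Greenway 1,167/4,151 × $32,300 = 9,080.73; Garrison Corridor 902/4,151 × $32,300 = 7,018.69; Pioneer Annex 765/4,151 × $32,300 = 5,952.66; Redwood Interchange 614/4,151 × $32,300 = 4,777.69.
After rounding ($1): Winslow Pavilion $5,470; Lakeview Greenway $9,081; Garrison Corridor $7,019; Pioneer Annex $5,953; Redwood Interchange $4,778. Sum = $32,301.
Difference $32,300 − $32,301 = −$1 applied to largest clients served (Lakeview Greenway): Lakeview Greenway becomes $9,080.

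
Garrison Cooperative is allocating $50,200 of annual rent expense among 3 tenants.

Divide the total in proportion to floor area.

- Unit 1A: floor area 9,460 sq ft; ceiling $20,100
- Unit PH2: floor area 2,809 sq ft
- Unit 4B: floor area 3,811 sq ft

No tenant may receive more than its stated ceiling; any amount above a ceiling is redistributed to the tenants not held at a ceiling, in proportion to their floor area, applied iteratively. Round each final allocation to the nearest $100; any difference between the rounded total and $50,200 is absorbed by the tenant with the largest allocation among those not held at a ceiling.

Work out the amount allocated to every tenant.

Unit 1A: $20,100 · Unit PH2: $12,800 · Unit 4B: $17,300

Sum of floor area: 16,080.
Unconstrained shares: Unit 1A 29,533.08; Unit PH2 8,769.39; Unit 4B 11,897.52.
Capped: Unit 1A ($20,100); balance $30,100 reallocated over remaining floor area 6,620.
Remaining shares: Unit PH2 12,772.04 → $12,800; Unit 4B 17,327.96 → $17,300.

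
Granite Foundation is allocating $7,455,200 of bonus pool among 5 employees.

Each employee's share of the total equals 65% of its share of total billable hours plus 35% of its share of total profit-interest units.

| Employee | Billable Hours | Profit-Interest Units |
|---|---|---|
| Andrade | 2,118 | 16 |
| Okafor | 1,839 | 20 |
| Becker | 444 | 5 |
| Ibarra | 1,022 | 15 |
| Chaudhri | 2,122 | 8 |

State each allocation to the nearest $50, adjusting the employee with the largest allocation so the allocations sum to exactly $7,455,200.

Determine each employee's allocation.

Billable hours total 7,545; profit-interest units total 64.
Composite weights (65% billable hours + 35% profit-interest units): Andrade 0.2700; Okafor 0.2678; Becker 0.0656; Ibarra 0.1701; Chaudhri 0.2266.
Unrounded shares: Andrade 2,012,644.62; Okafor 1,996,535.54; Becker 489,018.23; Ibarra 1,267,952.93; Chaudhri 1,689,048.68.
Rounded to nearest $50: Andrade $2,012,650; Okafor $1,996,550; Becker $489,000; Ibarra $1,267,950; Chaudhri $1,689,050. Sum = $7,455,200.
No rounding difference to absorb.

Andrade: $2,012,650 · Okafor: $1,996,550 · Becker: $489,000 · Ibarra: $1,267,950 · Chaudhri: $1,689,050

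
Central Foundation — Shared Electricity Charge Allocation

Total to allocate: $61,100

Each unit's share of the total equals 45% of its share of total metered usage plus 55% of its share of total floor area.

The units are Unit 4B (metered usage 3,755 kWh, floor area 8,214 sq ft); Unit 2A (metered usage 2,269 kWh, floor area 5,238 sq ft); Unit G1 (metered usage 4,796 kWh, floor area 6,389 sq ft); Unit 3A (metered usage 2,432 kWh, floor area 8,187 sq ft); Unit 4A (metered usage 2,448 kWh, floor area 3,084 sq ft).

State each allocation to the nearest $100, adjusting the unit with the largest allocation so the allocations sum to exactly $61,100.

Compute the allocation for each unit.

Metered usage total 15,700; floor area total 31,112.
Composite weights (45% metered usage + 55% floor area): Unit 4B 0.2528; Unit 2A 0.1576; Unit G1 0.2504; Unit 3A 0.2144; Unit 4A 0.1247.
Raw shares: Unit 4B 15,448.22; Unit 2A 9,631.36; Unit G1 15,300.06; Unit 3A 13,102.12; Unit 4A 7,618.24.
At nearest $100: Unit 4B $15,400; Unit 2A $9,600; Unit G1 $15,300; Unit 3A $13,100; Unit 4A $7,600. Sum = $61,000.
Difference $61,100 − $61,000 = +$100 applied to largest allocation (Unit 4B): Unit 4B becomes $15,500.

Unit 4B: $15,500 | Unit 2A: $9,600 | Unit G1: $15,300 | Unit 3A: $13,100 | Unit 4A: $7,600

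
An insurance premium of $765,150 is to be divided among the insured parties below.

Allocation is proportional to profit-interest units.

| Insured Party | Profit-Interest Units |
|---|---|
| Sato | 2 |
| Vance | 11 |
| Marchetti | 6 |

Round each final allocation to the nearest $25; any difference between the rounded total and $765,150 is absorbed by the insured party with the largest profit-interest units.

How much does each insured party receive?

Sum of profit-interest units: 2 + 11 + 6 = 19.
Unrounded shares: Sato 80,542.11; Vance 442,981.58; Marchetti 241,626.32.
At nearest $25: Sato $80,550; Vance $442,975; Marchetti $241,625. Sum = $765,150.
Rounded total matches; no reconciliation needed.

Sato: $80,550 | Vance: $442,975 | Marchetti: $241,625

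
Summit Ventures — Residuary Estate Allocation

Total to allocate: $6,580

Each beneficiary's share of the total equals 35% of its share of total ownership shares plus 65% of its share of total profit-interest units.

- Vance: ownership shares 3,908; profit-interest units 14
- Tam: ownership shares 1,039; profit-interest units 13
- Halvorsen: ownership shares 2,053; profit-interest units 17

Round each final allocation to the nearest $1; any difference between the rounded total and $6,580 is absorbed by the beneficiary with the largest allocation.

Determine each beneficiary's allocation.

Totals — ownership shares 7,000, profit-interest units 44.
Combined weights (35% ownership shares + 65% profit-interest units): Vance 0.4022; Tam 0.2440; Halvorsen 0.3538.
Proportional shares: Vance 2,646.60; Tam 1,605.49; Halvorsen 2,327.91.
Rounded to nearest $1: Vance $2,647; Tam $1,605; Halvorsen $2,328. Sum = $6,580.
No rounding difference to absorb.

Vance: $2,647; Tam: $1,605; Halvorsen: $2,328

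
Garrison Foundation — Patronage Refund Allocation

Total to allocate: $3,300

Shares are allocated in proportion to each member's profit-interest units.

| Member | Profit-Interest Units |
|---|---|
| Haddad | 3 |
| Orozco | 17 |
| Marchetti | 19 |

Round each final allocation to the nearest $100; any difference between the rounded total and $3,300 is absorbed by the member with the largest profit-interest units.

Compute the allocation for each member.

Haddad: $300 | Orozco: $1,400 | Marchetti: $1,600

Profit-interest units total: 3 + 17 + 19 = 39.
Pro-rata amounts: Haddad 253.85; Orozco 1,438.46; Marchetti 1,607.69.
After rounding ($100): Haddad $300; Orozco $1,400; Marchetti $1,600. Sum = $3,300.
Sum already equals the total — no adjustment.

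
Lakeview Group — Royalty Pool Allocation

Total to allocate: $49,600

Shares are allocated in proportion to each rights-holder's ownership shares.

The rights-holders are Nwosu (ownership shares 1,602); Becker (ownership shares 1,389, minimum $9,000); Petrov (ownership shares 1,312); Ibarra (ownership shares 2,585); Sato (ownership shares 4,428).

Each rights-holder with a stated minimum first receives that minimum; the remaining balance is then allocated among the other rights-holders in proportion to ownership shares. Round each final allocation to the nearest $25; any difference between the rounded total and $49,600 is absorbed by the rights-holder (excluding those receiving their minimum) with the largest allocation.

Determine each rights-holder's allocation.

Guaranteed amounts: Becker $9,000. Remaining pool $40,600.
Remaining pool split over remaining ownership shares 9,927: Nwosu 6,551.95 → $6,550; Petrov 5,365.89 → $5,375; Ibarra 10,572.28 → $10,575; Sato 18,109.88 → $18,100.

Nwosu: $6,550 · Becker: $9,000 · Petrov: $5,375 · Ibarra: $10,575 · Sato: $18,100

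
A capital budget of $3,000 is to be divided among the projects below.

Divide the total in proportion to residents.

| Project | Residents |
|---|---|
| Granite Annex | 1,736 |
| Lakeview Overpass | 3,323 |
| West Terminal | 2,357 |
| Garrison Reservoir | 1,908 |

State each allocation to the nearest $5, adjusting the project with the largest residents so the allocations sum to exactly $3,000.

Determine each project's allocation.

Granite Annex: $560 | Lakeview Overpass: $1,065 | West Terminal: $760 | Garrison Reservoir: $615

Total residents = 9,324.
Pro-rata amounts: Granite Annex 1,736/9,324 × $3,000 = 558.56; Lakeview Overpass 3,323/9,324 × $3,000 = 1,069.18; West Terminal 2,357/9,324 × $3,000 = 758.37; Garrison Reservoir 1,908/9,324 × $3,000 = 613.90.
Rounded to nearest $5: Granite Annex $560; Lakeview Overpass $1,070; West Terminal $760; Garrison Reservoir $615. Sum = $3,005.
Difference $3,000 − $3,005 = −$5 applied to largest residents (Lakeview Overpass): Lakeview Overpass becomes $1,065.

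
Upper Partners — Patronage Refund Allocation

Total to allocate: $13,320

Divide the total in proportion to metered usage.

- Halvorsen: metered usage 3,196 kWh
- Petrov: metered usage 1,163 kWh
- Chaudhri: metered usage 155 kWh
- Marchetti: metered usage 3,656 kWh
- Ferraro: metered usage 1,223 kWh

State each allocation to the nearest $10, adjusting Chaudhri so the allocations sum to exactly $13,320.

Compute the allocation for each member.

Halvorsen: $4,530; Petrov: $1,650; Chaudhri: $230; Marchetti: $5,180; Ferraro: $1,730

Total metered usage = 9,393.
Pro-rata amounts: Halvorsen 3,196/9,393 × $13,320 = 4,532.18; Petrov 1,163/9,393 × $13,320 = 1,649.22; Chaudhri 155/9,393 × $13,320 = 219.80; Marchetti 3,656/9,393 × $13,320 = 5,184.49; Ferraro 1,223/9,393 × $13,320 = 1,734.31.
After rounding ($10): Halvorsen $4,530; Petrov $1,650; Chaudhri $220; Marchetti $5,180; Ferraro $1,730. Sum = $13,310.
Difference $13,320 − $13,310 = +$10 applied to Chaudhri: Chaudhri becomes $230.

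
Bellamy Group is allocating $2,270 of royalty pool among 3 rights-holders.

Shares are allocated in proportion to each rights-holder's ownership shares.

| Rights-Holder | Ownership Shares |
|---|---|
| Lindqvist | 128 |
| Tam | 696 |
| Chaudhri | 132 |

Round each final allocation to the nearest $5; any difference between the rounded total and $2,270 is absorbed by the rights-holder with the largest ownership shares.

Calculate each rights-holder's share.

Lindqvist: $305; Tam: $1,650; Chaudhri: $315

Total ownership shares = 956.
Raw shares: Lindqvist 128/956 × $2,270 = 303.93; Tam 696/956 × $2,270 = 1,652.64; Chaudhri 132/956 × $2,270 = 313.43.
Rounded to nearest $5: Lindqvist $305; Tam $1,655; Chaudhri $315. Sum = $2,275.
Difference $2,270 − $2,275 = −$5 applied to largest ownership shares (Tam): Tam becomes $1,650.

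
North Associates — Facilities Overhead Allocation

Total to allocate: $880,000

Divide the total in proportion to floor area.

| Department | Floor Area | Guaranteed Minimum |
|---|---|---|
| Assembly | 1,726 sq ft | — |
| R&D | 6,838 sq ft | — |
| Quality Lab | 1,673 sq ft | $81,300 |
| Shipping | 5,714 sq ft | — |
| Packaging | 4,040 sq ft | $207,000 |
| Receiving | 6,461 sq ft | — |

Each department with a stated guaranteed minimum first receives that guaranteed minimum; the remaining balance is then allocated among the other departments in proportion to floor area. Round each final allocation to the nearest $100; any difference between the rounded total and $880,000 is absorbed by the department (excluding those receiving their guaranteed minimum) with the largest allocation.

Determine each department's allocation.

Assembly: $49,200 · R&D: $195,200 · Quality Lab: $81,300 · Shipping: $163,000 · Packaging: $207,000 · Receiving: $184,300

Minimums first: Quality Lab $81,300; Packaging $207,000. Balance $591,700.
Balance split over remaining floor area 20,739: Assembly 49,244.14 → $49,200; R&D 195,093.52 → $195,100; Shipping 163,024.92 → $163,000; Receiving 184,337.42 → $184,300.
Rounding difference +$100 applied to R&D → $195,200.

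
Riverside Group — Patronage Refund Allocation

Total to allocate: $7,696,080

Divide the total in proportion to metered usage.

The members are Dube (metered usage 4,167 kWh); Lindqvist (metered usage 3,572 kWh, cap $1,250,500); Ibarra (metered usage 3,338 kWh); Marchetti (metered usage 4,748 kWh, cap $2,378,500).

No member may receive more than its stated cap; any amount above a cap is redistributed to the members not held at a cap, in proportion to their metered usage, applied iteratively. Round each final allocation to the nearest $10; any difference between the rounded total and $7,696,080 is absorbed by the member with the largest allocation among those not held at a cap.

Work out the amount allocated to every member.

Dube: $2,258,160 · Lindqvist: $1,250,500 · Ibarra: $1,808,920 · Marchetti: $2,378,500

Metered usage total: 15,825.
Proportional shares (ignoring caps): Dube 2,026,512.82; Lindqvist 1,737,149.94; Ibarra 1,623,350.08; Marchetti 2,309,067.16.
Held at cap: Lindqvist ($1,250,500); residual $6,445,580 reallocated over remaining metered usage 12,253.
Held at cap: Marchetti ($2,378,500); residual $4,067,080 reallocated over remaining metered usage 7,505.
Remaining shares: Dube 2,258,164.21 → $2,258,160; Ibarra 1,808,915.79 → $1,808,920.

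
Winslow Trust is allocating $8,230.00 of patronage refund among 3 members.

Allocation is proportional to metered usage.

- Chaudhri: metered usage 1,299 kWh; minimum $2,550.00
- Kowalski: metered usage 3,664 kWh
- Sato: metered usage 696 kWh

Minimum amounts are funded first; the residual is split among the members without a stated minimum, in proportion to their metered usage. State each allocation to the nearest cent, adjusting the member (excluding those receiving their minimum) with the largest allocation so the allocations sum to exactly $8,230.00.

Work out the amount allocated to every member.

Chaudhri: $2,550.00 | Kowalski: $4,773.28 | Sato: $906.72

Guaranteed amounts: Chaudhri $2,550.00. Remaining pool $5,680.00.
Remaining pool split over remaining metered usage 4,360: Kowalski 4,773.2844 → $4,773.28; Sato 906.7156 → $906.72.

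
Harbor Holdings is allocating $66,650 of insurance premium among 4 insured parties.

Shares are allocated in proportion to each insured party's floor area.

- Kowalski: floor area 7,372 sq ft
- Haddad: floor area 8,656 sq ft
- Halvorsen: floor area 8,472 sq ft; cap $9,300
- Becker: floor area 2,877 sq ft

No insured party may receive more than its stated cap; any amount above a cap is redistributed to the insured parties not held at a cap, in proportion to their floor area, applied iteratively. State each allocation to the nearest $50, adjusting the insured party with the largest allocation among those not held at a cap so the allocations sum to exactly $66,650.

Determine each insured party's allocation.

Kowalski: $22,350 · Haddad: $26,250 · Halvorsen: $9,300 · Becker: $8,750

Combined floor area = 27,377.
Pro-rata shares before constraints: Kowalski 17,947.32; Haddad 21,073.25; Halvorsen 20,625.30; Becker 7,004.13.
Capped: Halvorsen ($9,300); residual $57,350 reallocated over remaining floor area 18,905.
Shares after redistribution: Kowalski 22,363.62 → $22,350; Haddad 26,258.75 → $26,250; Becker 8,727.64 → $8,750.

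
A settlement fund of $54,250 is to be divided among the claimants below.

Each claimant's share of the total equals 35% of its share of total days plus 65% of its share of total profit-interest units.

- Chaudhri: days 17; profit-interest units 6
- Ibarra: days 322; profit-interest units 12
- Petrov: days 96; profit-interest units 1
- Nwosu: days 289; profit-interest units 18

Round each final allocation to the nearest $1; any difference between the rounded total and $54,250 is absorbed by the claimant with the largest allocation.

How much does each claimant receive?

Chaudhri: $6,164 | Ibarra: $19,881 | Petrov: $3,471 | Nwosu: $24,734

Totals — days 724, profit-interest units 37.
Composite weights (35% days + 65% profit-interest units): Chaudhri 0.1136; Ibarra 0.3665; Petrov 0.0640; Nwosu 0.4559.
Proportional shares: Chaudhri 6,164.08; Ibarra 19,881.20; Petrov 3,470.72; Nwosu 24,733.99.
After rounding ($1): Chaudhri $6,164; Ibarra $19,881; Petrov $3,471; Nwosu $24,734. Sum = $54,250.
No rounding difference to absorb.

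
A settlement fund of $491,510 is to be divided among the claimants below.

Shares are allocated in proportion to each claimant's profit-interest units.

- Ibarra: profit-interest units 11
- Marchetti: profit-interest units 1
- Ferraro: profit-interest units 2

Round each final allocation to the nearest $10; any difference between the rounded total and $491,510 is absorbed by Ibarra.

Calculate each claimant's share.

Ibarra: $386,180; Marchetti: $35,110; Ferraro: $70,220

Profit-interest units total: 14.
Proportional shares: Ibarra 11/14 × $491,510 = 386,186.43; Marchetti 1/14 × $491,510 = 35,107.86; Ferraro 2/14 × $491,510 = 70,215.71.
At nearest $10: Ibarra $386,190; Marchetti $35,110; Ferraro $70,220. Sum = $491,520.
Difference $491,510 − $491,520 = −$10 applied to Ibarra: Ibarra becomes $386,180.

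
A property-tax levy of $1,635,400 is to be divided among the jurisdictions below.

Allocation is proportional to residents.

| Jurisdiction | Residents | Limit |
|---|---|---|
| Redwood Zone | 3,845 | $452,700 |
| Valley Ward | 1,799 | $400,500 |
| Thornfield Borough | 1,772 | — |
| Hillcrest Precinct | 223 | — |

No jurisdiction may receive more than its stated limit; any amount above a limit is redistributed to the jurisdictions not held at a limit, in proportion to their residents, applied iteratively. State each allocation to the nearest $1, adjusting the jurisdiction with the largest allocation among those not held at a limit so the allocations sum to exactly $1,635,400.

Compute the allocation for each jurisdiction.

Redwood Zone: $452,700; Valley Ward: $400,500; Thornfield Borough: $694,766; Hillcrest Precinct: $87,434

Total residents = 7,639.
Unconstrained shares: Redwood Zone 823,159.18; Valley Ward 385,140.02; Thornfield Borough 379,359.71; Hillcrest Precinct 47,741.09.
Cap binds for Redwood Zone ($452,700); residual $1,182,700 reallocated over remaining residents 3,794.
Cap binds for Valley Ward ($400,500); residual $782,200 reallocated over remaining residents 1,995.
Redistributed shares: Thornfield Borough 694,766.12 → $694,766; Hillcrest Precinct 87,433.88 → $87,434.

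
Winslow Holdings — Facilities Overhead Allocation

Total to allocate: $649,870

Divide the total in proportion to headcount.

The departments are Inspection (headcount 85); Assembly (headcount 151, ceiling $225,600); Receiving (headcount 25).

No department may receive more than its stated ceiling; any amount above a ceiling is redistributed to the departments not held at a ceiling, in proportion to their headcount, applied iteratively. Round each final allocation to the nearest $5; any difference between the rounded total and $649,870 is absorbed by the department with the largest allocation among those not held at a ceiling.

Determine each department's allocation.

Combined headcount = 261.
Proportional shares (ignoring caps): Inspection 211,643.49; Assembly 375,978.43; Receiving 62,248.08.
Capped: Assembly ($225,600); residual $424,270 reallocated over remaining headcount 110.
Shares after redistribution: Inspection 327,845.00 → $327,845; Receiving 96,425.00 → $96,425.

Inspection: $327,845 · Assembly: $225,600 · Receiving: $96,425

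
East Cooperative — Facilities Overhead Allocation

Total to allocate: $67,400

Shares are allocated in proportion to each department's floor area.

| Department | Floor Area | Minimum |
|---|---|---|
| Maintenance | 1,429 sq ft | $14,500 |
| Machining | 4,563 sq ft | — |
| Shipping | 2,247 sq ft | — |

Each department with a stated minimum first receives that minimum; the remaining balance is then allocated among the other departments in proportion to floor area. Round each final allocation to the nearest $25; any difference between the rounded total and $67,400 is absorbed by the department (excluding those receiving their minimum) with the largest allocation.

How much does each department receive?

Fund the minimums — Maintenance $14,500. Balance $52,900.
Balance split over remaining floor area 6,810: Machining 35,445.33 → $35,450; Shipping 17,454.67 → $17,450.

Maintenance: $14,500 | Machining: $35,450 | Shipping: $17,450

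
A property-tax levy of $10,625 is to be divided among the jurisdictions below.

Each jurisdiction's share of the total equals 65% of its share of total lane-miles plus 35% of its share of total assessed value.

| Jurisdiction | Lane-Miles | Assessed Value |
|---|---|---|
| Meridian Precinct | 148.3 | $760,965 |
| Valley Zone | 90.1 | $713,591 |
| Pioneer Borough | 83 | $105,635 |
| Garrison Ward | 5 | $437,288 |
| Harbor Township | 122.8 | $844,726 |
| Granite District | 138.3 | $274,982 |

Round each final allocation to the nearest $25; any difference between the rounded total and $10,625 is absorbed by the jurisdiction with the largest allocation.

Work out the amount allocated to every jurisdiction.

Lane-miles total 587.5; assessed value total 3,137,187.
Blended shares (65% lane-miles + 35% assessed value): Meridian Precinct 0.2490; Valley Zone 0.1793; Pioneer Borough 0.1036; Garrison Ward 0.0543; Harbor Township 0.2301; Granite District 0.1837.
Unrounded shares: Meridian Precinct 2,645.34; Valley Zone 1,905.03; Pioneer Borough 1,100.91; Garrison Ward 577.13; Harbor Township 2,444.87; Granite District 1,951.72.
Rounded to nearest $25: Meridian Precinct $2,650; Valley Zone $1,900; Pioneer Borough $1,100; Garrison Ward $575; Harbor Township $2,450; Granite District $1,950. Sum = $10,625.
Rounded total matches; no reconciliation needed.

Meridian Precinct: $2,650 | Valley Zone: $1,900 | Pioneer Borough: $1,100 | Garrison Ward: $575 | Harbor Township: $2,450 | Granite District: $1,950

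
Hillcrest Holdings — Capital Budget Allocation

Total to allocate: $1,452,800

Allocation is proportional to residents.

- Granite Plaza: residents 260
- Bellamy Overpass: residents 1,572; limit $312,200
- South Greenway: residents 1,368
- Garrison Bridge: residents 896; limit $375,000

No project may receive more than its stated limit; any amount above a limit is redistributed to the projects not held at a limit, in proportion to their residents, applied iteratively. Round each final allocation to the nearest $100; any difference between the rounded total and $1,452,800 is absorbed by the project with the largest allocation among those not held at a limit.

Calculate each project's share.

Granite Plaza: $122,300 | Bellamy Overpass: $312,200 | South Greenway: $643,300 | Garrison Bridge: $375,000

Residents total: 4,096.
Pro-rata shares before constraints: Granite Plaza 92,218.75; Bellamy Overpass 557,568.75; South Greenway 485,212.50; Garrison Bridge 317,800.00.
Capped: Bellamy Overpass ($312,200); remaining pool $1,140,600 reallocated over remaining residents 2,524.
Capped: Garrison Bridge ($375,000); remaining pool $765,600 reallocated over remaining residents 1,628.
Remaining shares: Granite Plaza 122,270.27 → $122,300; South Greenway 643,329.73 → $643,300.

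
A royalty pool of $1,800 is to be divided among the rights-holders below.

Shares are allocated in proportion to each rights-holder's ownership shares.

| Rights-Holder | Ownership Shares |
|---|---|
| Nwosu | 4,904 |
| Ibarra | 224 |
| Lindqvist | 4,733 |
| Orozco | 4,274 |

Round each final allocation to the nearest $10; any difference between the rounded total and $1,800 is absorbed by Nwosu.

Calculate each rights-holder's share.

Nwosu: $630 | Ibarra: $30 | Lindqvist: $600 | Orozco: $540

Total ownership shares = 14,135.
Proportional shares: Nwosu 4,904/14,135 × $1,800 = 624.49; Ibarra 224/14,135 × $1,800 = 28.52; Lindqvist 4,733/14,135 × $1,800 = 602.72; Orozco 4,274/14,135 × $1,800 = 544.27.
At nearest $10: Nwosu $620; Ibarra $30; Lindqvist $600; Orozco $540. Sum = $1,790.
Difference $1,800 − $1,790 = +$10 applied to Nwosu: Nwosu becomes $630.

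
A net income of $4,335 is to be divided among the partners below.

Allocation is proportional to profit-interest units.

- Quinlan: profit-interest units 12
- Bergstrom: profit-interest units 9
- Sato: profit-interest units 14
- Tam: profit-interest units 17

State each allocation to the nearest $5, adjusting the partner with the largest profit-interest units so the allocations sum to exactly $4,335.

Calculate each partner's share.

Total profit-interest units = 52.
Pro-rata amounts: Quinlan 12/52 × $4,335 = 1,000.38; Bergstrom 9/52 × $4,335 = 750.29; Sato 14/52 × $4,335 = 1,167.12; Tam 17/52 × $4,335 = 1,417.21.
After rounding ($5): Quinlan $1,000; Bergstrom $750; Sato $1,165; Tam $1,415. Sum = $4,330.
Difference $4,335 − $4,330 = +$5 applied to largest profit-interest units (Tam): Tam becomes $1,420.

Quinlan: $1,000 | Bergstrom: $750 | Sato: $1,165 | Tam: $1,420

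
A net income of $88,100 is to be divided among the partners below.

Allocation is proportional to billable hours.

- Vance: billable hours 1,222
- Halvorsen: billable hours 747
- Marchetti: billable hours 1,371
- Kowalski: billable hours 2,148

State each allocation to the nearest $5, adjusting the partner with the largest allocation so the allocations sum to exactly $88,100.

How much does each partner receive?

Vance: $19,615 | Halvorsen: $11,990 | Marchetti: $22,010 | Kowalski: $34,485

Combined billable hours = 5,488.
Unrounded shares: Vance 1,222/5,488 × $88,100 = 19,617.02; Halvorsen 747/5,488 × $88,100 = 11,991.75; Marchetti 1,371/5,488 × $88,100 = 22,008.95; Kowalski 2,148/5,488 × $88,100 = 34,482.29.
After rounding ($5): Vance $19,615; Halvorsen $11,990; Marchetti $22,010; Kowalski $34,480. Sum = $88,095.
Difference $88,100 − $88,095 = +$5 applied to largest allocation (Kowalski): Kowalski becomes $34,485.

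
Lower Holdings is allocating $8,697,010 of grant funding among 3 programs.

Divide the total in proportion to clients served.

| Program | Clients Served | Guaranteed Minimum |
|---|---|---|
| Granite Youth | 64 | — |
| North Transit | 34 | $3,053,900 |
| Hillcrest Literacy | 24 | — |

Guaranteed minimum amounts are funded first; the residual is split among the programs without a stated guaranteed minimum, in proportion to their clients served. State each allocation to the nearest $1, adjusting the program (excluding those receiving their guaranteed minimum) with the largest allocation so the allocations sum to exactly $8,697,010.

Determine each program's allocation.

Guaranteed amounts: North Transit $3,053,900. Remaining pool $5,643,110.
Remaining pool split over remaining clients served 88: Granite Youth 4,104,080.00 → $4,104,080; Hillcrest Literacy 1,539,030.00 → $1,539,030.

Granite Youth: $4,104,080; North Transit: $3,053,900; Hillcrest Literacy: $1,539,030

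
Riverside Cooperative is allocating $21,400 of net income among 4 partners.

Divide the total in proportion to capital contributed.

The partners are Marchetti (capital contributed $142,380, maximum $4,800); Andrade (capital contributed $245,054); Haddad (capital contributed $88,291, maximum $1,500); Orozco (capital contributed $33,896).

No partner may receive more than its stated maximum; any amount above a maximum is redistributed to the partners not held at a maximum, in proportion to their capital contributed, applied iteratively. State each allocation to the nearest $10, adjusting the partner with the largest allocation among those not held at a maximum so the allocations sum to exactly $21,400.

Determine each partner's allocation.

Capital contributed total: 509,621.
Unconstrained shares: Marchetti 5,978.82; Andrade 10,290.31; Haddad 3,707.51; Orozco 1,423.36.
Capped: Marchetti ($4,800), Haddad ($1,500); residual $15,100 reallocated over remaining capital contributed 278,950.
Shares after redistribution: Andrade 13,265.16 → $13,270; Orozco 1,834.84 → $1,830.

Marchetti: $4,800; Andrade: $13,270; Haddad: $1,500; Orozco: $1,830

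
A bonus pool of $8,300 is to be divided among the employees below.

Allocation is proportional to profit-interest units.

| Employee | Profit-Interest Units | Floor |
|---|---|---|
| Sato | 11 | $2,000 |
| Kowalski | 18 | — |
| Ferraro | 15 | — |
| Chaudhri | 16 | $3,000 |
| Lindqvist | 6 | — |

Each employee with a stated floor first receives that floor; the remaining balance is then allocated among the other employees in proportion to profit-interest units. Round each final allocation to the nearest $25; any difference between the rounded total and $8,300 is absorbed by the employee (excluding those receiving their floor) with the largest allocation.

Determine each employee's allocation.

Fund the minimums — Sato $2,000; Chaudhri $3,000. Balance $3,300.
Balance split over remaining profit-interest units 39: Kowalski 1,523.08 → $1,525; Ferraro 1,269.23 → $1,275; Lindqvist 507.69 → $500.

Sato: $2,000 · Kowalski: $1,525 · Ferraro: $1,275 · Chaudhri: $3,000 · Lindqvist: $500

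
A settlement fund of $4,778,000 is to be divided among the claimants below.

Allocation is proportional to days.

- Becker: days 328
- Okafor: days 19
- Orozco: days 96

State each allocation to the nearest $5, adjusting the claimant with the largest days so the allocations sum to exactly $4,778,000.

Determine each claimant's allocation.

Combined days = 328 + 19 + 96 = 443.
Unrounded shares: Becker 3,537,661.40; Okafor 204,925.51; Orozco 1,035,413.09.
At nearest $5: Becker $3,537,660; Okafor $204,925; Orozco $1,035,415. Sum = $4,778,000.
Rounded total matches; no reconciliation needed.

Becker: $3,537,660 | Okafor: $204,925 | Orozco: $1,035,415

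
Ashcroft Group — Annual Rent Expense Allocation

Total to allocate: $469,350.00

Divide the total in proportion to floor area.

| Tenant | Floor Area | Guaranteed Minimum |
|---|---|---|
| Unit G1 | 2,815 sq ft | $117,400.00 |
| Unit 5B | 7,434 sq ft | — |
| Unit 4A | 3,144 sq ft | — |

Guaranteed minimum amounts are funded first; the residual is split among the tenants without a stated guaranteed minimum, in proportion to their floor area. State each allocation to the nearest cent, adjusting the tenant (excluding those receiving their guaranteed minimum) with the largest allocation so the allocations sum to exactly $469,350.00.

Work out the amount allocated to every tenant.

Unit G1: $117,400.00 · Unit 5B: $247,343.19 · Unit 4A: $104,606.81

Guaranteed amounts: Unit G1 $117,400.00. Residual $351,950.00.
Residual split over remaining floor area 10,578: Unit 5B 247,343.1934 → $247,343.19; Unit 4A 104,606.8066 → $104,606.81.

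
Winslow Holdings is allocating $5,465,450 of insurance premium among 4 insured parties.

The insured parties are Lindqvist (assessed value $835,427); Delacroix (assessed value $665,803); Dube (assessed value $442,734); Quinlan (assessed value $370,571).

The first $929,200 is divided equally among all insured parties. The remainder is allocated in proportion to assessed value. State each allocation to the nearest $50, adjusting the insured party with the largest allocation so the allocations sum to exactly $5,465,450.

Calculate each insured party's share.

Lindqvist: $1,869,650 | Delacroix: $1,537,200 | Dube: $1,100,000 | Quinlan: $958,600

$929,200 shared equally gives $232,300 per insured party.
Remainder $4,536,250 by assessed value (total 2,314,535): Lindqvist 1,637,350.80 → $1,637,350; Delacroix 1,304,905.24 → $1,304,900; Dube 867,713.00 → $867,700; Quinlan 726,280.96 → $726,300.
Totals: Lindqvist $232,300 + $1,637,350 = $1,869,650; Delacroix $232,300 + $1,304,900 = $1,537,200; Dube $232,300 + $867,700 = $1,100,000; Quinlan $232,300 + $726,300 = $958,600.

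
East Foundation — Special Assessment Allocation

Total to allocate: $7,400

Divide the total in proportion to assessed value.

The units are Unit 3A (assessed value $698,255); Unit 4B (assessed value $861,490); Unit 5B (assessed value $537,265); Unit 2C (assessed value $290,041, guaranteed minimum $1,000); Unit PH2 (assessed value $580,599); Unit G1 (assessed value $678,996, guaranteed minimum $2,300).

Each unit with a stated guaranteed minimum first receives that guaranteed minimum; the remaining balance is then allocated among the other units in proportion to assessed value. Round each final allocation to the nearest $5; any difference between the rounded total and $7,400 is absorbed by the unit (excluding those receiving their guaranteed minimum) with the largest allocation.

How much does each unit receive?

Unit 3A: $1,070; Unit 4B: $1,315; Unit 5B: $825; Unit 2C: $1,000; Unit PH2: $890; Unit G1: $2,300

Fund the minimums — Unit 2C $1,000; Unit G1 $2,300. Remaining pool $4,100.
Remaining pool split over remaining assessed value 2,677,609: Unit 3A 1,069.18 → $1,070; Unit 4B 1,319.13 → $1,320; Unit 5B 822.67 → $825; Unit PH2 889.02 → $890.
Rounding difference −$5 applied to Unit 4B → $1,315.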